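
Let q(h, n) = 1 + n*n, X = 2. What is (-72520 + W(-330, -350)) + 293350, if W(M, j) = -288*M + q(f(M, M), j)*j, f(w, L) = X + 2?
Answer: -42559480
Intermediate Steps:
f(w, L) = 4 (f(w, L) = 2 + 2 = 4)
q(h, n) = 1 + n²
W(M, j) = -288*M + j*(1 + j²) (W(M, j) = -288*M + (1 + j²)*j = -288*M + j*(1 + j²))
(-72520 + W(-330, -350)) + 293350 = (-72520 + (-350 + (-350)³ - 288*(-330))) + 293350 = (-72520 + (-350 - 42875000 + 95040)) + 293350 = (-72520 - 42780310) + 293350 = -42852830 + 293350 = -42559480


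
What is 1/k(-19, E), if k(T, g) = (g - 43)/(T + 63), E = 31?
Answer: -11/3 ≈ -3.6667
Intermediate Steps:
k(T, g) = (-43 + g)/(63 + T)
1/k(-19, E) = 1/((-43 + 31)/(63 - 19)) = 1/(-12/44) = 1/((1/44)*(-12)) = 1/(-3/11) = -11/3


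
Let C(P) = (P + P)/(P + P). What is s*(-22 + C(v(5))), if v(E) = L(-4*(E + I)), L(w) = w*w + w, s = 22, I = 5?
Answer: -462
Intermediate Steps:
L(w) = w + w² (L(w) = w² + w = w + w²)
v(E) = (-20 - 4*E)*(-19 - 4*E) (v(E) = (-4*(E + 5))*(1 - 4*(E + 5)) = (-4*(5 + E))*(1 - 4*(5 + E)) = (-20 - 4*E)*(1 + (-20 - 4*E)) = (-20 - 4*E)*(-19 - 4*E))
C(P) = 1 (C(P) = (2*P)/((2*P)) = (2*P)*(1/(2*P)) = 1)
s*(-22 + C(v(5))) = 22*(-22 + 1) = 22*(-21) = -462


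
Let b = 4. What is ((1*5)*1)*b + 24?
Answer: 44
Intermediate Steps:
((1*5)*1)*b + 24 = ((1*5)*1)*4 + 24 = (5*1)*4 + 24 = 5*4 + 24 = 20 + 24 = 44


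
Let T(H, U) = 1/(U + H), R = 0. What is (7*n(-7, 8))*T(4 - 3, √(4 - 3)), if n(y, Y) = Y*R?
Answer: 0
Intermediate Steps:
n(y, Y) = 0 (n(y, Y) = Y*0 = 0)
T(H, U) = 1/(H + U)
(7*n(-7, 8))*T(4 - 3, √(4 - 3)) = (7*0)/((4 - 3) + √(4 - 3)) = 0/(1 + √1) = 0/(1 + 1) = 0/2 = 0*(½) = 0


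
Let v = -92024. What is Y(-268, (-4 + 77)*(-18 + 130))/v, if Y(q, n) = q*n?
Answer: 273896/11503 ≈ 23.811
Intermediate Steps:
Y(q, n) = n*q
Y(-268, (-4 + 77)*(-18 + 130))/v = (((-4 + 77)*(-18 + 130))*(-268))/(-92024) = ((73*112)*(-268))*(-1/92024) = (8176*(-268))*(-1/92024) = -2191168*(-1/92024) = 273896/11503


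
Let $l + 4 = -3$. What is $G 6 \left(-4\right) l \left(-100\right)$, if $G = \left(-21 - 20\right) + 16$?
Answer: $420000$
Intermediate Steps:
$l = -7$ ($l = -4 - 3 = -7$)
$G = -25$ ($G = -41 + 16 = -25$)
$G 6 \left(-4\right) l \left(-100\right) = - 25 \cdot 6 \left(-4\right) \left(-7\right) \left(-100\right) = - 25 \left(\left(-24\right) \left(-7\right)\right) \left(-100\right) = \left(-25\right) 168 \left(-100\right) = \left(-4200\right) \left(-100\right) = 420000$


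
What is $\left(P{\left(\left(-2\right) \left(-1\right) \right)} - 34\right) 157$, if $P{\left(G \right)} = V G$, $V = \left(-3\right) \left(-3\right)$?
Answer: $-2512$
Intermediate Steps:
$V = 9$
$P{\left(G \right)} = 9 G$
$\left(P{\left(\left(-2\right) \left(-1\right) \right)} - 34\right) 157 = \left(9 \left(\left(-2\right) \left(-1\right)\right) - 34\right) 157 = \left(9 \cdot 2 - 34\right) 157 = \left(18 - 34\right) 157 = \left(-16\right) 157 = -2512$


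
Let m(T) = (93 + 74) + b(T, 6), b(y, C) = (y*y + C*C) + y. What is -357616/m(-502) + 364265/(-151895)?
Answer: -29201480829/7646546195 ≈ -3.8189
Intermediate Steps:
b(y, C) = y + C² + y² (b(y, C) = (y² + C²) + y = (C² + y²) + y = y + C² + y²)
m(T) = 203 + T + T² (m(T) = (93 + 74) + (T + 6² + T²) = 167 + (T + 36 + T²) = 167 + (36 + T + T²) = 203 + T + T²)
-357616/m(-502) + 364265/(-151895) = -357616/(203 - 502 + (-502)²) + 364265/(-151895) = -357616/(203 - 502 + 252004) + 364265*(-1/151895) = -357616/251705 - 72853/30379 = -29201480829/7646546195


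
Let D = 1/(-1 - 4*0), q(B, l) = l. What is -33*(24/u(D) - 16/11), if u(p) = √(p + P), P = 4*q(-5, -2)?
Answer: 48 + 264*I ≈ 48.0 + 264.0*I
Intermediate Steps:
P = -8 (P = 4*(-2) = -8)
D = -1 (D = 1/(-1 + 0) = 1/(-1) = -1)
u(p) = √(-8 + p) (u(p) = √(p - 8) = √(-8 + p))
-33*(24/u(D) - 16/11) = -33*(24/(√(-8 - 1)) - 16/11) = -33*(24/(√(-9)) - 16*1/11) = -33*(24/((3*I)) - 16/11) = -33*(24*(-I/3) - 16/11) = -33*(-8*I - 16/11) = -33*(-16/11 - 8*I) = 48 + 264*I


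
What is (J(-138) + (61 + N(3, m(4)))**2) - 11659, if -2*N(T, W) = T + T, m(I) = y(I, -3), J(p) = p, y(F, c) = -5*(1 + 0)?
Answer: -8433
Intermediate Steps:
y(F, c) = -5 (y(F, c) = -5*1 = -5)
m(I) = -5
N(T, W) = -T (N(T, W) = -(T + T)/2 = -T)
(J(-138) + (61 + N(3, m(4)))**2) - 11659 = (-138 + (61 - 1*3)**2) - 11659 = (-138 + (61 - 3)**2) - 11659 = (-138 + 58**2) - 11659 = (-138 + 3364) - 11659 = 3226 - 11659 = -8433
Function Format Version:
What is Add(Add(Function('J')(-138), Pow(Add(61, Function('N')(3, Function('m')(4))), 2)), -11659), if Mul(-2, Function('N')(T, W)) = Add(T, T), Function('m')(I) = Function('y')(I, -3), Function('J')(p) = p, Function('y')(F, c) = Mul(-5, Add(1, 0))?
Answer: -8433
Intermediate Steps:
Function('y')(F, c) = -5 (Function('y')(F, c) = Mul(-5, 1) = -5)
Function('m')(I) = -5
Function('N')(T, W) = Mul(-1, T) (Function('N')(T, W) = Mul(Rational(-1, 2), Add(T, T)) = Mul(Rational(-1, 2), Mul(2, T)) = Mul(-1, T))
Add(Add(Function('J')(-138), Pow(Add(61, Function('N')(3, Function('m')(4))), 2)), -11659) = Add(Add(-138, Pow(Add(61, Mul(-1, 3)), 2)), -11659) = Add(Add(-138, Pow(Add(61, -3), 2)), -11659) = Add(Add(-138, Pow(58, 2)), -11659) = Add(Add(-138, 3364), -11659) = Add(3226, -11659) = -8433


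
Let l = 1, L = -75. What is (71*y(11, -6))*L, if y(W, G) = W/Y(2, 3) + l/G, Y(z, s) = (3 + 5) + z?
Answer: -4970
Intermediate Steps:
Y(z, s) = 8 + z
y(W, G) = 1/G + W/10 (y(W, G) = W/(8 + 2) + 1/G = W/10 + 1/G = 1/G + W/10)
(71*y(11, -6))*L = (71*(1/(-6) + (⅒)*11))*(-75) = (71*(-⅙ + 11/10))*(-75) = (71*(14/15))*(-75) = (994/15)*(-75) = -4970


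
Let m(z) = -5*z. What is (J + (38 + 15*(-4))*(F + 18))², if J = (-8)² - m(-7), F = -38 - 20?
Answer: 826281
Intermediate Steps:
F = -58
J = 29 (J = (-8)² - (-5)*(-7) = 64 - 1*35 = 64 - 35 = 29)
(J + (38 + 15*(-4))*(F + 18))² = (29 + (38 + 15*(-4))*(-58 + 18))² = (29 + (38 - 60)*(-40))² = (29 - 22*(-40))² = (29 + 880)² = 909² = 826281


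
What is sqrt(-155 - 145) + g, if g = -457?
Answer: -457 + 10*I*sqrt(3) ≈ -457.0 + 17.32*I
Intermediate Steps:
sqrt(-155 - 145) + g = sqrt(-155 - 145) - 457 = sqrt(-300) - 457 = 10*I*sqrt(3) - 457 = -457 + 10*I*sqrt(3)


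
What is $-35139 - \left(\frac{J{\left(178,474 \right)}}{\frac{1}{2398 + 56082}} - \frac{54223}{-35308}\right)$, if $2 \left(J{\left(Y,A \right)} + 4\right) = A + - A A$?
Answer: $\frac{183564227265}{28} \approx 6.5559 \cdot 10^{9}$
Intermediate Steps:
$J{\left(Y,A \right)} = -4 + \frac{A}{2} - \frac{A^{2}}{2}$ ($J{\left(Y,A \right)} = -4 + \frac{A + - A A}{2} = -4 + \frac{A - A^{2}}{2} = -4 - \left(\frac{A^{2}}{2} - \frac{A}{2}\right) = -4 + \frac{A}{2} - \frac{A^{2}}{2}$)
$-35139 - \left(\frac{J{\left(178,474 \right)}}{\frac{1}{2398 + 56082}} - \frac{54223}{-35308}\right) = -35139 - \left(\frac{-4 + \frac{1}{2} \cdot 474 - \frac{474^{2}}{2}}{\frac{1}{2398 + 56082}} - \frac{54223}{-35308}\right) = -35139 - \left(\frac{-4 + 237 - 112338}{\frac{1}{58480}} - - \frac{43}{28}\right) = -35139 - \left(\left(-4 + 237 - 112338\right) \frac{1}{\frac{1}{58480}} + \frac{43}{28}\right) = -35139 - \left(\left(-112105\right) 58480 + \frac{43}{28}\right) = -35139 - \left(-6555900400 + \frac{43}{28}\right) = -35139 - - \frac{183565211157}{28} = -35139 + \frac{183565211157}{28} = \frac{183564227265}{28}$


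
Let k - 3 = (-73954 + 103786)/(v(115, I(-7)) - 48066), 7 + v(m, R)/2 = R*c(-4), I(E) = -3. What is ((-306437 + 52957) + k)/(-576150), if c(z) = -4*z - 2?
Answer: 610424803/1387484430 ≈ 0.43995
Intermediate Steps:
c(z) = -2 - 4*z
v(m, R) = -14 + 28*R (v(m, R) = -14 + 2*(R*(-2 - 4*(-4))) = -14 + 2*(R*(-2 + 16)) = -14 + 2*(R*14) = -14 + 2*(14*R) = -14 + 28*R)
k = 28665/12041 (k = 3 + (-73954 + 103786)/((-14 + 28*(-3)) - 48066) = 3 + 29832/((-14 - 84) - 48066) = 3 + 29832/(-98 - 48066) = 3 + 29832/(-48164) = 3 + 29832*(-1/48164) = 3 - 7458/12041 = 28665/12041 ≈ 2.3806)
((-306437 + 52957) + k)/(-576150) = ((-306437 + 52957) + 28665/12041)/(-576150) = (-253480 + 28665/12041)*(-1/576150) = -3052124015/12041*(-1/576150) = 610424803/1387484430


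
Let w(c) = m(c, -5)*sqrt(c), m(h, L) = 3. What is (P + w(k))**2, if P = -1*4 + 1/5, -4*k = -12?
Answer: 1036/25 - 114*sqrt(3)/5 ≈ 1.9492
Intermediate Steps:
k = 3 (k = -1/4*(-12) = 3)
w(c) = 3*sqrt(c)
P = -19/5 (P = -4 + 1/5 = -19/5 ≈ -3.8000)
(P + w(k))**2 = (-19/5 + 3*sqrt(3))**2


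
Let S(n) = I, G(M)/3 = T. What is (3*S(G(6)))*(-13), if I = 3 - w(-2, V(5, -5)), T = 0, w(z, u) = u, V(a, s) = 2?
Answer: -39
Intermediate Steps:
G(M) = 0 (G(M) = 3*0 = 0)
I = 1 (I = 3 - 1*2 = 3 - 2 = 1)
S(n) = 1
(3*S(G(6)))*(-13) = (3*1)*(-13) = 3*(-13) = -39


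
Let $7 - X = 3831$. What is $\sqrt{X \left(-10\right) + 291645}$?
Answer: $\sqrt{329885} \approx 574.36$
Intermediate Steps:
$X = -3824$ ($X = 7 - 3831 = -3824$)
$\sqrt{X \left(-10\right) + 291645} = \sqrt{\left(-3824\right) \left(-10\right) + 291645} = \sqrt{38240 + 291645} = \sqrt{329885}$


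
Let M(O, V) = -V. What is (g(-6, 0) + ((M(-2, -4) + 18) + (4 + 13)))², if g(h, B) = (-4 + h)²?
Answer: 19321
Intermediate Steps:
(g(-6, 0) + ((M(-2, -4) + 18) + (4 + 13)))² = ((-4 - 6)² + ((-1*(-4) + 18) + (4 + 13)))² = ((-10)² + ((4 + 18) + 17))² = (100 + (22 + 17))² = (100 + 39)² = 139² = 19321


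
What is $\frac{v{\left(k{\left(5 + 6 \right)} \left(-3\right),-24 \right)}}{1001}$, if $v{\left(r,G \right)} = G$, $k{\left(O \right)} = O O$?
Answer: $- \frac{24}{1001} \approx -0.023976$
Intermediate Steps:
$k{\left(O \right)} = O^{2}$
$\frac{v{\left(k{\left(5 + 6 \right)} \left(-3\right),-24 \right)}}{1001} = - \frac{24}{1001}$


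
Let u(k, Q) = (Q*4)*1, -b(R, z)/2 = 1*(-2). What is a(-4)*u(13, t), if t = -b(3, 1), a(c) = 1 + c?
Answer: 48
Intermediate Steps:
b(R, z) = 4 (b(R, z) = -2*(-2) = 4)
t = -4 (t = -1*4 = -4)
u(k, Q) = 4*Q (u(k, Q) = (4*Q)*1 = 4*Q)
a(-4)*u(13, t) = (1 - 4)*(4*(-4)) = -3*(-16) = 48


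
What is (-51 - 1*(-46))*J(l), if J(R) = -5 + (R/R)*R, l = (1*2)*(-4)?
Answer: 65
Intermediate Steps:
l = -8 (l = 2*(-4) = -8)
J(R) = -5 + R (J(R) = -5 + 1*R = -5 + R)
(-51 - 1*(-46))*J(l) = (-51 - 1*(-46))*(-5 - 8) = (-51 + 46)*(-13) = -5*(-13) = 65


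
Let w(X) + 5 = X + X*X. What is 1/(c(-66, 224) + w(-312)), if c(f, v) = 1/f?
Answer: 66/6403781 ≈ 1.0306e-5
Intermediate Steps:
w(X) = -5 + X + X² (w(X) = -5 + (X + X*X) = -5 + (X + X²) = -5 + X + X²)
1/(c(-66, 224) + w(-312)) = 1/(1/(-66) + (-5 - 312 + (-312)²)) = 1/(-1/66 + (-5 - 312 + 97344)) = 1/(-1/66 + 97027) = 1/(6403781/66) = 66/6403781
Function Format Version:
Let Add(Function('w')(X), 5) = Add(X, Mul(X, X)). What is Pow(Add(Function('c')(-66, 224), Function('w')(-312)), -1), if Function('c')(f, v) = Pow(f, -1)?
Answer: Rational(66, 6403781) ≈ 1.0306e-5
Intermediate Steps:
Function('w')(X) = Add(-5, X, Pow(X, 2)) (Function('w')(X) = Add(-5, Add(X, Mul(X, X))) = Add(-5, Add(X, Pow(X, 2))) = Add(-5, X, Pow(X, 2)))
Pow(Add(Function('c')(-66, 224), Function('w')(-312)), -1) = Pow(Add(Pow(-66, -1), Add(-5, -312, Pow(-312, 2))), -1) = Pow(Add(Rational(-1, 66), Add(-5, -312, 97344)), -1) = Pow(Add(Rational(-1, 66), 97027), -1) = Pow(Rational(6403781, 66), -1) = Rational(66, 6403781)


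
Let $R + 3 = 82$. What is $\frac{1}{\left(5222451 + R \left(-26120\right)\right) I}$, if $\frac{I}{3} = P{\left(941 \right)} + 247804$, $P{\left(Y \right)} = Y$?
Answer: $\frac{1}{2357334724185} \approx 4.2421 \cdot 10^{-13}$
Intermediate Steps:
$R = 79$ ($R = -3 + 82 = 79$)
$I = 746235$ ($I = 3 \left(941 + 247804\right) = 3 \cdot 248745 = 746235$)
$\frac{1}{\left(5222451 + R \left(-26120\right)\right) I} = \frac{1}{\left(5222451 + 79 \left(-26120\right)\right) 746235} = \frac{1}{5222451 - 2063480} \cdot \frac{1}{746235} = \frac{1}{3158971} \cdot \frac{1}{746235} = \frac{1}{2357334724185}$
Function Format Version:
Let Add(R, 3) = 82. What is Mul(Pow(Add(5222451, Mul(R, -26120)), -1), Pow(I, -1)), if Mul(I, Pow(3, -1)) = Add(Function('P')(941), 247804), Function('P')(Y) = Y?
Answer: Rational(1, 2357334724185) ≈ 4.2421e-13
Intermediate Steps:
R = 79 (R = Add(-3, 82) = 79)
I = 746235 (I = Mul(3, Add(941, 247804)) = Mul(3, 248745) = 746235)
Mul(Pow(Add(5222451, Mul(R, -26120)), -1), Pow(I, -1)) = Mul(Pow(Add(5222451, Mul(79, -26120)), -1), Pow(746235, -1)) = Mul(Pow(Add(5222451, -2063480), -1), Rational(1, 746235)) = Mul(Pow(3158971, -1), Rational(1, 746235)) = Mul(Rational(1, 3158971), Rational(1, 746235)) = Rational(1, 2357334724185)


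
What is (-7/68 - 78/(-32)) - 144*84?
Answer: -3289477/272 ≈ -12094.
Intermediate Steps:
(-7/68 - 78/(-32)) - 144*84 = (-7*1/68 - 78*(-1/32)) - 12096 = (-7/68 + 39/16) - 12096 = 635/272 - 12096 = -3289477/272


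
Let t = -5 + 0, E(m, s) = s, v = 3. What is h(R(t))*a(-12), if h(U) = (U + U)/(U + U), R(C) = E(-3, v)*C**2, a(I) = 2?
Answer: 2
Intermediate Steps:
t = -5
R(C) = 3*C**2
h(U) = 1 (h(U) = (2*U)/((2*U)) = (2*U)*(1/(2*U)) = 1)
h(R(t))*a(-12) = 1*2 = 2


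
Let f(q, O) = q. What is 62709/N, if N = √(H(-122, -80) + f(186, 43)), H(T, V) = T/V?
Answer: 125418*√75010/7501 ≈ 4579.3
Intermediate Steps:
N = √75010/20 (N = √(-122/(-80) + 186) = √(-122*(-1/80) + 186) = √(61/40 + 186) = √(7501/40) = √75010/20 ≈ 13.694)
62709/N = 62709/((√75010/20)) = 62709*(2*√75010/7501) = 125418*√75010/7501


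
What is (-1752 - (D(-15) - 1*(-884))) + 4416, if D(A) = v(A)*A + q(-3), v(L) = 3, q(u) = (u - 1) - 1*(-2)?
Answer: 1827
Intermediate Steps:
q(u) = 1 + u (q(u) = (-1 + u) + 2 = 1 + u)
D(A) = -2 + 3*A (D(A) = 3*A + (1 - 3) = 3*A - 2 = -2 + 3*A)
(-1752 - (D(-15) - 1*(-884))) + 4416 = (-1752 - ((-2 + 3*(-15)) - 1*(-884))) + 4416 = (-1752 - ((-2 - 45) + 884)) + 4416 = (-1752 - (-47 + 884)) + 4416 = (-1752 - 1*837) + 4416 = (-1752 - 837) + 4416 = -2589 + 4416 = 1827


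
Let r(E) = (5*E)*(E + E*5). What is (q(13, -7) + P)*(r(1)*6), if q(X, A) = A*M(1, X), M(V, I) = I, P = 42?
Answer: -8820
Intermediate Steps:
r(E) = 30*E**2 (r(E) = (5*E)*(E + 5*E) = (5*E)*(6*E) = 30*E**2)
q(X, A) = A*X
(q(13, -7) + P)*(r(1)*6) = (-7*13 + 42)*((30*1**2)*6) = (-91 + 42)*((30*1)*6) = -1470*6 = -49*180 = -8820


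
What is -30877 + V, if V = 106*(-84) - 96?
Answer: -39877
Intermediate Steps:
V = -9000 (V = -8904 - 96 = -9000)
-30877 + V = -30877 - 9000 = -39877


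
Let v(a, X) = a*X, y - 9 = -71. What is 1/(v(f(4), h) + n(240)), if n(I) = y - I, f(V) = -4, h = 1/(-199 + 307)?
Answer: -27/8155 ≈ -0.0033109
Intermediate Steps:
h = 1/108 ≈ 0.0092593
y = -62 (y = 9 - 71 = -62)
n(I) = -62 - I
v(a, X) = X*a
1/(v(f(4), h) + n(240)) = 1/((1/108)*(-4) + (-62 - 1*240)) = 1/(-1/27 + (-62 - 240)) = 1/(-1/27 - 302) = 1/(-8155/27) = -27/8155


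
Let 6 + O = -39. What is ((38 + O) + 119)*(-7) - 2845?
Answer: -3629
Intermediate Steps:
O = -45 (O = -6 - 39 = -45)
((38 + O) + 119)*(-7) - 2845 = ((38 - 45) + 119)*(-7) - 2845 = (-7 + 119)*(-7) - 2845 = 112*(-7) - 2845 = -784 - 2845 = -3629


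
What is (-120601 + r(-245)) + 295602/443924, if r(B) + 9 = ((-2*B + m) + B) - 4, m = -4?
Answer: -26718084025/221962 ≈ -1.2037e+5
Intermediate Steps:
r(B) = -17 - B (r(B) = -9 + (((-2*B - 4) + B) - 4) = -9 + (((-4 - 2*B) + B) - 4) = -9 + ((-4 - B) - 4) = -9 + (-8 - B) = -17 - B)
(-120601 + r(-245)) + 295602/443924 = (-120601 + (-17 - 1*(-245))) + 295602/443924 = (-120601 + (-17 + 245)) + 295602*(1/443924) = (-120601 + 228) + 147801/221962 = -120373 + 147801/221962 = -26718084025/221962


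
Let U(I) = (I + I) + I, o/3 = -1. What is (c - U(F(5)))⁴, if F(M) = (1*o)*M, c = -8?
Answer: 1874161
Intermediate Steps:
o = -3 (o = 3*(-1) = -3)
F(M) = -3*M (F(M) = (1*(-3))*M = -3*M)
U(I) = 3*I (U(I) = 2*I + I = 3*I)
(c - U(F(5)))⁴ = (-8 - 3*(-3*5))⁴ = (-8 - 3*(-15))⁴ = (-8 - 1*(-45))⁴ = (-8 + 45)⁴ = 37⁴ = 1874161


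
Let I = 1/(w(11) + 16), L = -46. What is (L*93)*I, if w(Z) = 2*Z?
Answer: -2139/19 ≈ -112.58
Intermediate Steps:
I = 1/38 (I = 1/(2*11 + 16) = 1/(22 + 16) = 1/38 ≈ 0.026316)
(L*93)*I = -46*93*(1/38) = -4278*1/38 = -2139/19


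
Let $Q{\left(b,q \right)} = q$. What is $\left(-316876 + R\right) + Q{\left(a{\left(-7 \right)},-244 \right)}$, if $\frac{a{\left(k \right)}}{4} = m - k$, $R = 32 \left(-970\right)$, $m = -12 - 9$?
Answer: $-348160$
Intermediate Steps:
$m = -21$ ($m = -12 - 9 = -21$)
$R = -31040$
$a{\left(k \right)} = -84 - 4 k$ ($a{\left(k \right)} = 4 \left(-21 - k\right) = -84 - 4 k$)
$\left(-316876 + R\right) + Q{\left(a{\left(-7 \right)},-244 \right)} = \left(-316876 - 31040\right) - 244 = -347916 - 244 = -348160$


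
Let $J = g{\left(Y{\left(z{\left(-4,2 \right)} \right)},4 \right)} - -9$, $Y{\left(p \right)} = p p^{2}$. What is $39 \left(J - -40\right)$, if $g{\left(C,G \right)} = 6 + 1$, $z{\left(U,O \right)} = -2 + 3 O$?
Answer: $2184$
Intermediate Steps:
$Y{\left(p \right)} = p^{3}$
$g{\left(C,G \right)} = 7$
$J = 16$ ($J = 7 - -9 = 7 + 9 = 16$)
$39 \left(J - -40\right) = 39 \left(16 - -40\right) = 39 \left(16 + 40\right) = 39 \cdot 56 = 2184$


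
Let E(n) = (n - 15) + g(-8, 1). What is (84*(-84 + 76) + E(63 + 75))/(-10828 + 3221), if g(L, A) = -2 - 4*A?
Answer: 555/7607 ≈ 0.072959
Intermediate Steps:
E(n) = -21 + n (E(n) = (n - 15) + (-2 - 4*1) = (-15 + n) + (-2 - 4) = (-15 + n) - 6 = -21 + n)
(84*(-84 + 76) + E(63 + 75))/(-10828 + 3221) = (84*(-84 + 76) + (-21 + (63 + 75)))/(-10828 + 3221) = (84*(-8) + (-21 + 138))/(-7607) = (-672 + 117)*(-1/7607) = -555*(-1/7607) = 555/7607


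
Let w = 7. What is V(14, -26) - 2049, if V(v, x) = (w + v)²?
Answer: -1608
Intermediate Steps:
V(v, x) = (7 + v)²
V(14, -26) - 2049 = (7 + 14)² - 2049 = 21² - 2049 = 441 - 2049 = -1608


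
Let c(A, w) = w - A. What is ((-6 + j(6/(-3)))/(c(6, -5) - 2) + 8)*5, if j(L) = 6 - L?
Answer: 510/13 ≈ 39.231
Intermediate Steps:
((-6 + j(6/(-3)))/(c(6, -5) - 2) + 8)*5 = ((-6 + (6 - 6/(-3)))/((-5 - 1*6) - 2) + 8)*5 = ((-6 + (6 - 6*(-1)/3))/((-5 - 6) - 2) + 8)*5 = ((-6 + (6 - 1*(-2)))/(-11 - 2) + 8)*5 = ((-6 + (6 + 2))/(-13) + 8)*5 = ((-6 + 8)*(-1/13) + 8)*5 = (2*(-1/13) + 8)*5 = (-2/13 + 8)*5 = (102/13)*5 = 510/13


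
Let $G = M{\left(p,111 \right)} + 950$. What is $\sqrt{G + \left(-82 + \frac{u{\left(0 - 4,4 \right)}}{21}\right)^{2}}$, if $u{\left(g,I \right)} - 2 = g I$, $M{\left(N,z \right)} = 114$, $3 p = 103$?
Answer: $\frac{2 \sqrt{17770}}{3} \approx 88.869$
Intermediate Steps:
$p = \frac{103}{3}$ ($p = \frac{1}{3} \cdot 103 = \frac{103}{3} \approx 34.333$)
$u{\left(g,I \right)} = 2 + I g$ ($u{\left(g,I \right)} = 2 + g I = 2 + I g$)
$G = 1064$ ($G = 114 + 950 = 1064$)
$\sqrt{G + \left(-82 + \frac{u{\left(0 - 4,4 \right)}}{21}\right)^{2}} = \sqrt{1064 + \left(-82 + \frac{2 + 4 \left(0 - 4\right)}{21}\right)^{2}} = \sqrt{1064 + \left(-82 + \left(2 + 4 \left(-4\right)\right) \frac{1}{21}\right)^{2}} = \sqrt{1064 + \left(-82 + \left(2 - 16\right) \frac{1}{21}\right)^{2}} = \sqrt{1064 + \left(-82 - \frac{2}{3}\right)^{2}} = \sqrt{1064 + \left(- \frac{248}{3}\right)^{2}} = \sqrt{1064 + \frac{61504}{9}} = \sqrt{\frac{71080}{9}} = \frac{2 \sqrt{17770}}{3}$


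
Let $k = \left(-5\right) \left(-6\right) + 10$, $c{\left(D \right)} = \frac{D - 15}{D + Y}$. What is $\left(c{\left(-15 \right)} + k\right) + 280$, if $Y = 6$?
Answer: $\frac{970}{3} \approx 323.33$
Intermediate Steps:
$c{\left(D \right)} = \frac{-15 + D}{6 + D}$ ($c{\left(D \right)} = \frac{D - 15}{D + 6} = \frac{-15 + D}{6 + D}$)
$k = 40$ ($k = 30 + 10 = 40$)
$\left(c{\left(-15 \right)} + k\right) + 280 = \left(\frac{-15 - 15}{6 - 15} + 40\right) + 280 = \left(\frac{1}{-9} \left(-30\right) + 40\right) + 280 = \left(\left(- \frac{1}{9}\right) \left(-30\right) + 40\right) + 280 = \left(\frac{10}{3} + 40\right) + 280 = \frac{130}{3} + 280 = \frac{970}{3}$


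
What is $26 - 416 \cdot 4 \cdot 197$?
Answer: $-327782$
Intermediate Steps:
$26 - 416 \cdot 4 \cdot 197 = 26 - 327808 = -327782$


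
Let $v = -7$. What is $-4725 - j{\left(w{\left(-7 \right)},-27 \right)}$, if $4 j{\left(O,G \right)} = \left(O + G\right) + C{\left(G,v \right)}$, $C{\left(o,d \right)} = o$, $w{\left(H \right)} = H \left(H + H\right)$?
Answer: $-4736$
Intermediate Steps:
$w{\left(H \right)} = 2 H^{2}$ ($w{\left(H \right)} = H 2 H = 2 H^{2}$)
$j{\left(O,G \right)} = \frac{G}{2} + \frac{O}{4}$ ($j{\left(O,G \right)} = \frac{\left(O + G\right) + G}{4} = \frac{\left(G + O\right) + G}{4} = \frac{O + 2 G}{4} = \frac{G}{2} + \frac{O}{4}$)
$-4725 - j{\left(w{\left(-7 \right)},-27 \right)} = -4725 - \left(\frac{1}{2} \left(-27\right) + \frac{2 \left(-7\right)^{2}}{4}\right) = -4725 - \left(- \frac{27}{2} + \frac{2 \cdot 49}{4}\right) = -4725 - \left(- \frac{27}{2} + \frac{1}{4} \cdot 98\right) = -4725 - \left(- \frac{27}{2} + \frac{49}{2}\right) = -4725 - 11 = -4736$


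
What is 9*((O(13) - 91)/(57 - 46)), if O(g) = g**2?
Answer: 702/11 ≈ 63.818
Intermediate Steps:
9*((O(13) - 91)/(57 - 46)) = 9*((13**2 - 91)/(57 - 46)) = 9*((169 - 91)/11) = 9*(78*(1/11)) = 9*(78/11) = 702/11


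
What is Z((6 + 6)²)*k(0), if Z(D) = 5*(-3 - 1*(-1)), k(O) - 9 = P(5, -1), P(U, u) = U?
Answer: -140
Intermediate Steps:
k(O) = 14 (k(O) = 9 + 5 = 14)
Z(D) = -10 (Z(D) = 5*(-3 + 1) = 5*(-2) = -10)
Z((6 + 6)²)*k(0) = -10*14 = -140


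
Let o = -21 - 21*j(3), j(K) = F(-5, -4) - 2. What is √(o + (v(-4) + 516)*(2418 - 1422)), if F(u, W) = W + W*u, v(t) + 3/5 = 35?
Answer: √13697085/5 ≈ 740.19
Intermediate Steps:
v(t) = 172/5 (v(t) = -⅗ + 35 = 172/5)
j(K) = 14 (j(K) = -4*(1 - 5) - 2 = -4*(-4) - 2 = 16 - 2 = 14)
o = -315 (o = -21 - 21*14 = -21 - 294 = -315)
√(o + (v(-4) + 516)*(2418 - 1422)) = √(-315 + (172/5 + 516)*(2418 - 1422)) = √(-315 + (2752/5)*996) = √(-315 + 2740992/5) = √(2739417/5) = √13697085/5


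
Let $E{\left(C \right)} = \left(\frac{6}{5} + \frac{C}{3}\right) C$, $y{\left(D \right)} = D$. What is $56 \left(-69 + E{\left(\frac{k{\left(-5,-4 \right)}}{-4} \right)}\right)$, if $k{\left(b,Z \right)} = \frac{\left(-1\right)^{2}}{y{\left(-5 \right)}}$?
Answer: $- \frac{579089}{150} \approx -3860.6$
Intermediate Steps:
$k{\left(b,Z \right)} = - \frac{1}{5}$ ($k{\left(b,Z \right)} = \frac{\left(-1\right)^{2}}{-5} = 1 \left(- \frac{1}{5}\right) = - \frac{1}{5}$)
$E{\left(C \right)} = C \left(\frac{6}{5} + \frac{C}{3}\right)$ ($E{\left(C \right)} = \left(6 \cdot \frac{1}{5} + C \frac{1}{3}\right) C = \left(\frac{6}{5} + \frac{C}{3}\right) C = C \left(\frac{6}{5} + \frac{C}{3}\right)$)
$56 \left(-69 + E{\left(\frac{k{\left(-5,-4 \right)}}{-4} \right)}\right) = 56 \left(-69 + \frac{- \frac{1}{5 \left(-4\right)} \left(18 + 5 \left(- \frac{1}{5 \left(-4\right)}\right)\right)}{15}\right) = 56 \left(-69 + \frac{\left(- \frac{1}{5}\right) \left(- \frac{1}{4}\right) \left(18 + 5 \left(\left(- \frac{1}{5}\right) \left(- \frac{1}{4}\right)\right)\right)}{15}\right) = 56 \left(-69 + \frac{1}{15} \cdot \frac{1}{20} \left(18 + 5 \cdot \frac{1}{20}\right)\right) = 56 \left(-69 + \frac{1}{15} \cdot \frac{1}{20} \left(18 + \frac{1}{4}\right)\right) = 56 \left(-69 + \frac{1}{15} \cdot \frac{1}{20} \cdot \frac{73}{4}\right) = 56 \left(-69 + \frac{73}{1200}\right) = 56 \left(- \frac{82727}{1200}\right) = - \frac{579089}{150}$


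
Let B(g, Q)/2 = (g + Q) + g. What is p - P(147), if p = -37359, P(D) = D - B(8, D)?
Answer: -37180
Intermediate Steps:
B(g, Q) = 2*Q + 4*g (B(g, Q) = 2*((g + Q) + g) = 2*((Q + g) + g) = 2*(Q + 2*g) = 2*Q + 4*g)
P(D) = -32 - D (P(D) = D - (2*D + 4*8) = D - (2*D + 32) = D - (32 + 2*D) = D + (-32 - 2*D) = -32 - D)
p - P(147) = -37359 - (-32 - 1*147) = -37359 - (-32 - 147) = -37359 - 1*(-179) = -37359 + 179 = -37180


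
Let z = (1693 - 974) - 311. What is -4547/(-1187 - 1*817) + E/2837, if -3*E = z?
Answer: 12627295/5685348 ≈ 2.2210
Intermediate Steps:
z = 408 (z = 719 - 311 = 408)
E = -136 (E = -⅓*408 = -136)
-4547/(-1187 - 1*817) + E/2837 = -4547/(-1187 - 1*817) - 136/2837 = -4547/(-1187 - 817) - 136*1/2837 = -4547/(-2004) - 136/2837 = -4547*(-1/2004) - 136/2837 = 4547/2004 - 136/2837 = 12627295/5685348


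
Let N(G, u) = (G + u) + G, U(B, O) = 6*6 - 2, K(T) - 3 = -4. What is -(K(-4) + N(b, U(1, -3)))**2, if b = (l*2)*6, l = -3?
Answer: -1521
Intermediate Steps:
K(T) = -1 (K(T) = 3 - 4 = -1)
U(B, O) = 34 (U(B, O) = 36 - 2 = 34)
b = -36 (b = -3*2*6 = -6*6 = -36)
N(G, u) = u + 2*G
-(K(-4) + N(b, U(1, -3)))**2 = -(-1 + (34 + 2*(-36)))**2 = -(-1 + (34 - 72))**2 = -(-1 - 38)**2 = -1*(-39)**2 = -1*1521 = -1521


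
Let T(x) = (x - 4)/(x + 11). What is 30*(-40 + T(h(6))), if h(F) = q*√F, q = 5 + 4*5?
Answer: -4240980/3629 - 11250*√6/3629 ≈ -1176.2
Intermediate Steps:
q = 25 (q = 5 + 20 = 25)
h(F) = 25*√F
T(x) = (-4 + x)/(11 + x)
30*(-40 + T(h(6))) = 30*(-40 + (-4 + 25*√6)/(11 + 25*√6)) = -1200 + 30*(-4 + 25*√6)/(11 + 25*√6)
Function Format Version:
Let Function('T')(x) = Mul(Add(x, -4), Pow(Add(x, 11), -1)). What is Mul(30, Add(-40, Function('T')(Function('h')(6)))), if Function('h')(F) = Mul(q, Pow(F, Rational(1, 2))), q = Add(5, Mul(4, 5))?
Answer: Add(Rational(-4240980, 3629), Mul(Rational(-11250, 3629), Pow(6, Rational(1, 2)))) ≈ -1176.2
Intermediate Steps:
q = 25 (q = Add(5, 20) = 25)
Function('h')(F) = Mul(25, Pow(F, Rational(1, 2)))
Function('T')(x) = Mul(Pow(Add(11, x), -1), Add(-4, x)) (Function('T')(x) = Mul(Add(-4, x), Pow(Add(11, x), -1)) = Mul(Pow(Add(11, x), -1), Add(-4, x)))
Mul(30, Add(-40, Function('T')(Function('h')(6)))) = Mul(30, Add(-40, Mul(Pow(Add(11, Mul(25, Pow(6, Rational(1, 2)))), -1), Add(-4, Mul(25, Pow(6, Rational(1, 2))))))) = Add(-1200, Mul(30, Pow(Add(11, Mul(25, Pow(6, Rational(1, 2)))), -1), Add(-4, Mul(25, Pow(6, Rational(1, 2))))))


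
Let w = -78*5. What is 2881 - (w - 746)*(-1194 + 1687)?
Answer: 562929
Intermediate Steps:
w = -390
2881 - (w - 746)*(-1194 + 1687) = 2881 - (-390 - 746)*(-1194 + 1687) = 2881 - (-1136)*493 = 2881 - 1*(-560048) = 2881 + 560048 = 562929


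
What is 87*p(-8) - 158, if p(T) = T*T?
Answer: 5410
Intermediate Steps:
p(T) = T²
87*p(-8) - 158 = 87*(-8)² - 158 = 87*64 - 158 = 5568 - 158 = 5410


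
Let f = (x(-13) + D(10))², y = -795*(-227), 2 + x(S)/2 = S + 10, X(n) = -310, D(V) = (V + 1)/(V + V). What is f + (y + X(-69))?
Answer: 72097721/400 ≈ 1.8024e+5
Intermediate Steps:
D(V) = (1 + V)/(2*V) (D(V) = (1 + V)/((2*V)) = (1 + V)*(1/(2*V)) = (1 + V)/(2*V))
x(S) = 16 + 2*S (x(S) = -4 + 2*(S + 10) = -4 + 2*(10 + S) = -4 + (20 + 2*S) = 16 + 2*S)
y = 180465
f = 35721/400 (f = ((16 + 2*(-13)) + (½)*(1 + 10)/10)² = ((16 - 26) + (½)*(⅒)*11)² = (-10 + 11/20)² = (-189/20)² = 35721/400 ≈ 89.302)
f + (y + X(-69)) = 35721/400 + (180465 - 310) = 35721/400 + 180155 = 72097721/400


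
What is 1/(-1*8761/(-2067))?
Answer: 2067/8761 ≈ 0.23593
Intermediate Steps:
1/(-1*8761/(-2067)) = 1/(-8761*(-1/2067)) = 1/(8761/2067) = 2067/8761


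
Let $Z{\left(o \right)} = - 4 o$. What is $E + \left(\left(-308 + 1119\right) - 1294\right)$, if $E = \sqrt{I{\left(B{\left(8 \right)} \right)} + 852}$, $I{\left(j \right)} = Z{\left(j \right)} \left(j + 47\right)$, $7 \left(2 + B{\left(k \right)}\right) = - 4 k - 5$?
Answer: $-483 + \frac{6 \sqrt{2735}}{7} \approx -438.17$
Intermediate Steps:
$B{\left(k \right)} = - \frac{19}{7} - \frac{4 k}{7}$ ($B{\left(k \right)} = -2 + \frac{- 4 k - 5}{7} = -2 + \frac{-5 - 4 k}{7} = -2 - \left(\frac{5}{7} + \frac{4 k}{7}\right) = - \frac{19}{7} - \frac{4 k}{7}$)
$I{\left(j \right)} = - 4 j \left(47 + j\right)$ ($I{\left(j \right)} = - 4 j \left(j + 47\right) = - 4 j \left(47 + j\right)$)
$E = \frac{6 \sqrt{2735}}{7}$ ($E = \sqrt{- 4 \left(- \frac{19}{7} - \frac{32}{7}\right) \left(47 - \frac{51}{7}\right) + 852} = \sqrt{\left(-4\right) \left(- \frac{51}{7}\right) \left(47 - \frac{51}{7}\right) + 852} = \sqrt{\left(-4\right) \left(- \frac{51}{7}\right) \frac{278}{7} + 852} = \sqrt{\frac{56712}{49} + 852} = \sqrt{\frac{98460}{49}} = \frac{6 \sqrt{2735}}{7} \approx 44.826$)
$E + \left(\left(-308 + 1119\right) - 1294\right) = \frac{6 \sqrt{2735}}{7} + \left(\left(-308 + 1119\right) - 1294\right) = \frac{6 \sqrt{2735}}{7} + \left(811 - 1294\right) = \frac{6 \sqrt{2735}}{7} - 483 = -483 + \frac{6 \sqrt{2735}}{7}$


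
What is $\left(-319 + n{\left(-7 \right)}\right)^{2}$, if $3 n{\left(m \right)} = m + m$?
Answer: $\frac{942841}{9} \approx 1.0476 \cdot 10^{5}$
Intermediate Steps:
$n{\left(m \right)} = \frac{2 m}{3}$ ($n{\left(m \right)} = \frac{m + m}{3} = \frac{2 m}{3}$)
$\left(-319 + n{\left(-7 \right)}\right)^{2} = \left(-319 + \frac{2}{3} \left(-7\right)\right)^{2} = \left(-319 - \frac{14}{3}\right)^{2} = \left(- \frac{971}{3}\right)^{2} = \frac{942841}{9}$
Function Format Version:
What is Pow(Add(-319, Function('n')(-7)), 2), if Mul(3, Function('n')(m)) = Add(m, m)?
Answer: Rational(942841, 9) ≈ 1.0476e+5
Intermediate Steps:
Function('n')(m) = Mul(Rational(2, 3), m) (Function('n')(m) = Mul(Rational(1, 3), Add(m, m)) = Mul(Rational(1, 3), Mul(2, m)) = Mul(Rational(2, 3), m))
Pow(Add(-319, Function('n')(-7)), 2) = Pow(Add(-319, Mul(Rational(2, 3), -7)), 2) = Pow(Add(-319, Rational(-14, 3)), 2) = Pow(Rational(-971, 3), 2) = Rational(942841, 9)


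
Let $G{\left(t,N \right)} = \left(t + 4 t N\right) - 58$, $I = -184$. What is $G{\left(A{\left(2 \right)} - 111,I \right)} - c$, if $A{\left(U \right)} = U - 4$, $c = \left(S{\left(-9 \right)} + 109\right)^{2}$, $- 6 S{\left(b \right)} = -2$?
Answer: $\frac{639389}{9} \approx 71043.0$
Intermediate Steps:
$S{\left(b \right)} = \frac{1}{3}$ ($S{\left(b \right)} = \left(- \frac{1}{6}\right) \left(-2\right) = \frac{1}{3}$)
$c = \frac{107584}{9}$ ($c = \left(\frac{1}{3} + 109\right)^{2} = \left(\frac{328}{3}\right)^{2} = \frac{107584}{9} \approx 11954.0$)
$A{\left(U \right)} = -4 + U$ ($A{\left(U \right)} = U - 4 = -4 + U$)
$G{\left(t,N \right)} = -58 + t + 4 N t$ ($G{\left(t,N \right)} = \left(t + 4 N t\right) - 58 = -58 + t + 4 N t$)
$G{\left(A{\left(2 \right)} - 111,I \right)} - c = \left(-58 + \left(\left(-4 + 2\right) - 111\right) + 4 \left(-184\right) \left(\left(-4 + 2\right) - 111\right)\right) - \frac{107584}{9} = \left(-58 - 113 + 4 \left(-184\right) \left(-2 - 111\right)\right) - \frac{107584}{9} = \left(-58 - 113 + 4 \left(-184\right) \left(-113\right)\right) - \frac{107584}{9} = \left(-58 - 113 + 83168\right) - \frac{107584}{9} = 82997 - \frac{107584}{9} = \frac{639389}{9}$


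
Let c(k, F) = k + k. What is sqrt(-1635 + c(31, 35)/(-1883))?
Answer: I*sqrt(5797318261)/1883 ≈ 40.436*I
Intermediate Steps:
c(k, F) = 2*k
sqrt(-1635 + c(31, 35)/(-1883)) = sqrt(-1635 + (2*31)/(-1883)) = sqrt(-1635 + 62*(-1/1883)) = sqrt(-1635 - 62/1883) = sqrt(-3078767/1883) = I*sqrt(5797318261)/1883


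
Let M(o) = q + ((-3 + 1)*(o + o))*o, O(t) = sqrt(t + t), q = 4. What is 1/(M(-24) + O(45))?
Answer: -230/528991 - 3*sqrt(10)/5289910 ≈ -0.00043658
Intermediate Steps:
O(t) = sqrt(2)*sqrt(t) (O(t) = sqrt(2*t) = sqrt(2)*sqrt(t))
M(o) = 4 - 4*o**2 (M(o) = 4 + ((-3 + 1)*(o + o))*o = 4 + (-4*o)*o = 4 - 4*o**2)
1/(M(-24) + O(45)) = 1/((4 - 4*(-24)**2) + sqrt(2)*sqrt(45)) = 1/((4 - 4*576) + sqrt(2)*(3*sqrt(5))) = 1/((4 - 2304) + 3*sqrt(10)) = 1/(-2300 + 3*sqrt(10))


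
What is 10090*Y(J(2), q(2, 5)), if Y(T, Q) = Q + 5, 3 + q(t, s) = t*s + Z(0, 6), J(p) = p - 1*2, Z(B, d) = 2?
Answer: 141260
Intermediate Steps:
J(p) = -2 + p (J(p) = p - 2 = -2 + p)
q(t, s) = -1 + s*t (q(t, s) = -3 + (t*s + 2) = -3 + (s*t + 2) = -3 + (2 + s*t) = -1 + s*t)
Y(T, Q) = 5 + Q
10090*Y(J(2), q(2, 5)) = 10090*(5 + (-1 + 5*2)) = 10090*(5 + (-1 + 10)) = 10090*(5 + 9) = 10090*14 = 141260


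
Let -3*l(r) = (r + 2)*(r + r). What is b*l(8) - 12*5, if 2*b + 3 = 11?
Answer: -820/3 ≈ -273.33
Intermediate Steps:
b = 4 (b = -3/2 + (1/2)*11 = -3/2 + 11/2 = 4)
l(r) = -2*r*(2 + r)/3 (l(r) = -(r + 2)*(r + r)/3 = -(2 + r)*2*r/3 = -2*r*(2 + r)/3)
b*l(8) - 12*5 = 4*(-2/3*8*(2 + 8)) - 12*5 = 4*(-2/3*8*10) - 60 = 4*(-160/3) - 60 = -640/3 - 60 = -820/3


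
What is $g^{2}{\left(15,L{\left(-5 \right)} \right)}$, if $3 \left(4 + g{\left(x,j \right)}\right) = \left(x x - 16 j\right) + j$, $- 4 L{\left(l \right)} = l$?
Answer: $\frac{67081}{16} \approx 4192.6$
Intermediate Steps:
$L{\left(l \right)} = - \frac{l}{4}$
$g{\left(x,j \right)} = -4 - 5 j + \frac{x^{2}}{3}$ ($g{\left(x,j \right)} = -4 + \frac{\left(x x - 16 j\right) + j}{3} = -4 + \frac{\left(x^{2} - 16 j\right) + j}{3} = -4 + \frac{x^{2} - 15 j}{3} = -4 - \left(5 j - \frac{x^{2}}{3}\right) = -4 - 5 j + \frac{x^{2}}{3}$)
$g^{2}{\left(15,L{\left(-5 \right)} \right)} = \left(-4 - 5 \left(\left(- \frac{1}{4}\right) \left(-5\right)\right) + \frac{15^{2}}{3}\right)^{2} = \left(-4 - \frac{25}{4} + \frac{1}{3} \cdot 225\right)^{2} = \left(-4 - \frac{25}{4} + 75\right)^{2} = \left(\frac{259}{4}\right)^{2} = \frac{67081}{16}$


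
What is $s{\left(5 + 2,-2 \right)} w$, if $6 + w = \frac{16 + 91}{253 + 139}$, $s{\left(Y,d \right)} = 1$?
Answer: $- \frac{2245}{392} \approx -5.727$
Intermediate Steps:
$w = - \frac{2245}{392}$ ($w = -6 + \frac{16 + 91}{253 + 139} = -6 + \frac{107}{392} = - \frac{2245}{392} \approx -5.727$)
$s{\left(5 + 2,-2 \right)} w = 1 \left(- \frac{2245}{392}\right) = - \frac{2245}{392}$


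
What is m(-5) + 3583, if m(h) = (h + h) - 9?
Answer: 3564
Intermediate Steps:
m(h) = -9 + 2*h (m(h) = 2*h - 9 = -9 + 2*h)
m(-5) + 3583 = (-9 + 2*(-5)) + 3583 = (-9 - 10) + 3583 = -19 + 3583 = 3564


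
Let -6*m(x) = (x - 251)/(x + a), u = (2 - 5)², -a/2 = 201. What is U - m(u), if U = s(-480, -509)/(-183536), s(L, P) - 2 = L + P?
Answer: 23371529/216388944 ≈ 0.10801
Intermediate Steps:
a = -402 (a = -2*201 = -402)
s(L, P) = 2 + L + P (s(L, P) = 2 + (L + P) = 2 + L + P)
u = 9 (u = (-3)² = 9)
U = 987/183536 (U = (2 - 480 - 509)/(-183536) = -987*(-1/183536) = 987/183536 ≈ 0.0053777)
m(x) = -(-251 + x)/(6*(-402 + x)) (m(x) = -(x - 251)/(6*(x - 402)) = -(-251 + x)/(6*(-402 + x)))
U - m(u) = 987/183536 - (251 - 1*9)/(6*(-402 + 9)) = 987/183536 - (251 - 9)/(6*(-393)) = 987/183536 - (-1)*242/(6*393) = 987/183536 - 1*(-121/1179) = 987/183536 + 121/1179 = 23371529/216388944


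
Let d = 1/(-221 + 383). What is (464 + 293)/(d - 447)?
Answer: -122634/72413 ≈ -1.6935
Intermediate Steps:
d = 1/162 ≈ 0.0061728
(464 + 293)/(d - 447) = (464 + 293)/(1/162 - 447) = 757/(-72413/162) = 757*(-162/72413) = -122634/72413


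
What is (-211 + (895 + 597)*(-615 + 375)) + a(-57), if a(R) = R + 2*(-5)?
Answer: -358358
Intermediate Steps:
a(R) = -10 + R (a(R) = R - 10 = -10 + R)
(-211 + (895 + 597)*(-615 + 375)) + a(-57) = (-211 + (895 + 597)*(-615 + 375)) + (-10 - 57) = (-211 + 1492*(-240)) - 67 = (-211 - 358080) - 67 = -358291 - 67 = -358358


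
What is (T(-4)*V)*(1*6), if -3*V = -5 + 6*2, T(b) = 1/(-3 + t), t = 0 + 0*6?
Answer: 14/3 ≈ 4.6667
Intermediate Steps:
t = 0 (t = 0 + 0 = 0)
T(b) = -⅓ (T(b) = 1/(-3 + 0) = 1/(-3) = -⅓)
V = -7/3 (V = -(-5 + 6*2)/3 = -(-5 + 12)/3 = -⅓*7 = -7/3 ≈ -2.3333)
(T(-4)*V)*(1*6) = (-⅓*(-7/3))*(1*6) = (7/9)*6 = 14/3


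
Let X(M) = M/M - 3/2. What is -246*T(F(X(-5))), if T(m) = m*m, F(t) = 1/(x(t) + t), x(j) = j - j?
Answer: -984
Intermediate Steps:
x(j) = 0
X(M) = -½ (X(M) = 1 - 3*½ = 1 - 3/2 = -½)
F(t) = 1/t (F(t) = 1/(0 + t) = 1/t)
T(m) = m²
-246*T(F(X(-5))) = -246*(1/(-½))² = -246*(-2)² = -246*4 = -984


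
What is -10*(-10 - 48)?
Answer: 580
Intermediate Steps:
-10*(-10 - 48) = -10*(-58) = 580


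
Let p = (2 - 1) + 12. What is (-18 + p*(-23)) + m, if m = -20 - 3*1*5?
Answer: -352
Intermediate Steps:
p = 13 (p = 1 + 12 = 13)
m = -35 (m = -20 - 3*5 = -20 - 15 = -35)
(-18 + p*(-23)) + m = (-18 + 13*(-23)) - 35 = (-18 - 299) - 35 = -317 - 35 = -352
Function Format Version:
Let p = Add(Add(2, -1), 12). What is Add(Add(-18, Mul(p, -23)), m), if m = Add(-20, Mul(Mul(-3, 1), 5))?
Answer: -352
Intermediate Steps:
p = 13 (p = Add(1, 12) = 13)
m = -35 (m = Add(-20, Mul(-3, 5)) = Add(-20, -15) = -35)
Add(Add(-18, Mul(p, -23)), m) = Add(Add(-18, Mul(13, -23)), -35) = Add(Add(-18, -299), -35) = Add(-317, -35) = -352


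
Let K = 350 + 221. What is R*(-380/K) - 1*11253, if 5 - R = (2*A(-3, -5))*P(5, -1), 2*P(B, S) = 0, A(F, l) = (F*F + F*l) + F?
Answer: -6427363/571 ≈ -11256.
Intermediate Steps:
A(F, l) = F + F² + F*l (A(F, l) = (F² + F*l) + F = F + F² + F*l)
P(B, S) = 0 (P(B, S) = (½)*0 = 0)
R = 5 (R = 5 - 2*(-3*(1 - 3 - 5))*0 = 5 - 2*(-3*(-7))*0 = 5 - 2*21*0 = 5 - 42*0 = 5 - 1*0 = 5 + 0 = 5)
K = 571
R*(-380/K) - 1*11253 = 5*(-380/571) - 1*11253 = 5*(-380*1/571) - 11253 = 5*(-380/571) - 11253 = -1900/571 - 11253 = -6427363/571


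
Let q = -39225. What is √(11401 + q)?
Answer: 4*I*√1739 ≈ 166.81*I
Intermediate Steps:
√(11401 + q) = √(11401 - 39225) = √(-27824) = 4*I*√1739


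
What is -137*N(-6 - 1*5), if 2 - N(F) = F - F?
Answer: -274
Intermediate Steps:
N(F) = 2 (N(F) = 2 - (F - F) = 2 - 1*0 = 2 + 0 = 2)
-137*N(-6 - 1*5) = -137*2 = -274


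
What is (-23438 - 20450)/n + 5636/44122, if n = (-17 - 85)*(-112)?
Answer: -58501271/15751554 ≈ -3.7140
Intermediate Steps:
n = 11424 (n = -102*(-112) = 11424)
(-23438 - 20450)/n + 5636/44122 = (-23438 - 20450)/11424 + 5636/44122 = -43888*1/11424 + 5636*(1/44122) = -2743/714 + 2818/22061 = -58501271/15751554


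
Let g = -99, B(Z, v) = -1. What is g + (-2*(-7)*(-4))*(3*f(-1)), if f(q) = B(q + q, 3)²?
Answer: -267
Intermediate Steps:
f(q) = 1 (f(q) = (-1)² = 1)
g + (-2*(-7)*(-4))*(3*f(-1)) = -99 + (-2*(-7)*(-4))*(3*1) = -99 + (14*(-4))*3 = -99 - 56*3 = -99 - 168 = -267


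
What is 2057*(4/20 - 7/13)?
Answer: -45254/65 ≈ -696.21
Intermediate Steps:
2057*(4/20 - 7/13) = 2057*(4*(1/20) - 7*1/13) = 2057*(⅕ - 7/13) = 2057*(-22/65) = -45254/65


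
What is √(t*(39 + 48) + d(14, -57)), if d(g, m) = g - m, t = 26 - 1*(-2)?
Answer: √2507 ≈ 50.070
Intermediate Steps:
t = 28 (t = 26 + 2 = 28)
√(t*(39 + 48) + d(14, -57)) = √(28*(39 + 48) + (14 - 1*(-57))) = √(28*87 + (14 + 57)) = √(2436 + 71) = √2507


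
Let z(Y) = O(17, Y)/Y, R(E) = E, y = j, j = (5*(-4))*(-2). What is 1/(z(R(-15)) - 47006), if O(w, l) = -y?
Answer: -3/141010 ≈ -2.1275e-5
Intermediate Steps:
j = 40 (j = -20*(-2) = 40)
y = 40
O(w, l) = -40 (O(w, l) = -1*40 = -40)
z(Y) = -40/Y
1/(z(R(-15)) - 47006) = 1/(-40/(-15) - 47006) = 1/(-40*(-1/15) - 47006) = 1/(8/3 - 47006) = 1/(-141010/3) = -3/141010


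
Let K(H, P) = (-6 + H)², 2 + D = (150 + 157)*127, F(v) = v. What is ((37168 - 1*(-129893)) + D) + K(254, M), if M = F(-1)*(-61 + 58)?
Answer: 267552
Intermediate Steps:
D = 38987 (D = -2 + (150 + 157)*127 = -2 + 307*127 = -2 + 38989 = 38987)
M = 3 (M = -(-61 + 58) = -1*(-3) = 3)
((37168 - 1*(-129893)) + D) + K(254, M) = ((37168 - 1*(-129893)) + 38987) + (-6 + 254)² = ((37168 + 129893) + 38987) + 248² = (167061 + 38987) + 61504 = 206048 + 61504 = 267552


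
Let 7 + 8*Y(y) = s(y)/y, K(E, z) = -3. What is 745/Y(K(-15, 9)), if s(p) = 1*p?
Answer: -2980/3 ≈ -993.33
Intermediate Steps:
s(p) = p
Y(y) = -¾ (Y(y) = -7/8 + (y/y)/8 = -7/8 + (⅛)*1 = -7/8 + ⅛ = -¾)
745/Y(K(-15, 9)) = 745/(-¾) = 745*(-4/3) = -2980/3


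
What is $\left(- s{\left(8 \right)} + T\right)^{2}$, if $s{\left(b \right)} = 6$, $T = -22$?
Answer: $784$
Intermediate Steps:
$\left(- s{\left(8 \right)} + T\right)^{2} = \left(\left(-1\right) 6 - 22\right)^{2} = \left(-6 - 22\right)^{2} = \left(-28\right)^{2} = 784$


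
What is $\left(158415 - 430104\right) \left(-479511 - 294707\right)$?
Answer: $210346514202$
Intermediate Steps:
$\left(158415 - 430104\right) \left(-479511 - 294707\right) = \left(-271689\right) \left(-774218\right) = 210346514202$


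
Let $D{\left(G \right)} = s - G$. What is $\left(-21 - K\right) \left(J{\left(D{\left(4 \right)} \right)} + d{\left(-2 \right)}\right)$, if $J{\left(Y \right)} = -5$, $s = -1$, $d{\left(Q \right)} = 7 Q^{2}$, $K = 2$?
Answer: $-529$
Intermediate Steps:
$D{\left(G \right)} = -1 - G$
$\left(-21 - K\right) \left(J{\left(D{\left(4 \right)} \right)} + d{\left(-2 \right)}\right) = \left(-21 - 2\right) \left(-5 + 7 \left(-2\right)^{2}\right) = \left(-21 - 2\right) \left(-5 + 7 \cdot 4\right) = - 23 \left(-5 + 28\right) = \left(-23\right) 23 = -529$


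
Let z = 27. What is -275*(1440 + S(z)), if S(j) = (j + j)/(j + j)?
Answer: -396275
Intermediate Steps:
S(j) = 1 (S(j) = (2*j)/((2*j)) = (2*j)*(1/(2*j)) = 1)
-275*(1440 + S(z)) = -275*(1440 + 1) = -275*1441 = -396275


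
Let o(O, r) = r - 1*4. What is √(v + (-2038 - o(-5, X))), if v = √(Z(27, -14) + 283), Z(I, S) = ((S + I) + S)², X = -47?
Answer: √(-1987 + 2*√71) ≈ 44.386*I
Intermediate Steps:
o(O, r) = -4 + r (o(O, r) = r - 4 = -4 + r)
Z(I, S) = (I + 2*S)² (Z(I, S) = ((I + S) + S)² = (I + 2*S)²)
v = 2*√71 (v = √((27 + 2*(-14))² + 283) = √((27 - 28)² + 283) = √((-1)² + 283) = √(1 + 283) = √284 = 2*√71 ≈ 16.852)
√(v + (-2038 - o(-5, X))) = √(2*√71 + (-2038 - (-4 - 47))) = √(2*√71 + (-2038 - 1*(-51))) = √(2*√71 + (-2038 + 51)) = √(2*√71 - 1987) = √(-1987 + 2*√71)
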